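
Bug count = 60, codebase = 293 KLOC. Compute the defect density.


Defect density = defects / KLOC
Defect density = 60 / 293
Defect density = 0.205 defects/KLOC

0.205 defects/KLOC


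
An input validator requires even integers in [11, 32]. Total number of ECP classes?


Constraint: even integers in [11, 32]
Class 1: x < 11 — out-of-range invalid
Class 2: x in [11,32] but odd — wrong type invalid
Class 3: x in [11,32] and even — valid
Class 4: x > 32 — out-of-range invalid
Total equivalence classes: 4

4 equivalence classes


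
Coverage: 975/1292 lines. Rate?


Coverage = covered / total * 100
Coverage = 975 / 1292 * 100
Coverage = 75.46%

75.46%


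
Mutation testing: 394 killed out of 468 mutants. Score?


Mutation score = killed / total * 100
Mutation score = 394 / 468 * 100
Mutation score = 84.19%

84.19%


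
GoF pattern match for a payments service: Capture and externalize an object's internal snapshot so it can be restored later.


This matches the Memento pattern

Memento


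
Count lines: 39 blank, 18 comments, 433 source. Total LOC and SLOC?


Total LOC = blank + comment + code
Total LOC = 39 + 18 + 433 = 490
SLOC (source only) = code = 433

Total LOC: 490, SLOC: 433


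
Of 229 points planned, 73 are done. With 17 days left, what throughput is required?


Formula: Required rate = Remaining points / Days left
Remaining = 229 - 73 = 156 points
Required rate = 156 / 17 = 9.18 points/day

9.18 points/day


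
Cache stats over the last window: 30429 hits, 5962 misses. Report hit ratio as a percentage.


Formula: hit rate = hits / (hits + misses) * 100
hit rate = 30429 / (30429 + 5962) * 100
hit rate = 30429 / 36391 * 100
hit rate = 83.62%

83.62%


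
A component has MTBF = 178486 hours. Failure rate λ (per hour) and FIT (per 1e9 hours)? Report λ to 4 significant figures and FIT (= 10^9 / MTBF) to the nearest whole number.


Formula: λ = 1 / MTBF; FIT = λ × 1e9 = 1e9 / MTBF
λ = 1 / 178486 ≈ 5.603e-06 failures/hour
FIT = 1e9 / 178486 ≈ 5603 failures per 1e9 hours (nearest whole number)

λ = 5.603e-06 /h, FIT = 5603


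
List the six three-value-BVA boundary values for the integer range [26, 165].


Range: [26, 165]
Boundaries: just below min, min, min+1, max-1, max, just above max
Values: [25, 26, 27, 164, 165, 166]

[25, 26, 27, 164, 165, 166]


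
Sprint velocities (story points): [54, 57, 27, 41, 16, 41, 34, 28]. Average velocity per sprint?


Formula: Avg velocity = Total points / Number of sprints
Points: [54, 57, 27, 41, 16, 41, 34, 28]
Sum = 54 + 57 + 27 + 41 + 16 + 41 + 34 + 28 = 298
Avg velocity = 298 / 8 = 37.25 points/sprint

37.25 points/sprint


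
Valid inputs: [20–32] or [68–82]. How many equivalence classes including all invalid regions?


Valid ranges: [20,32] and [68,82]
Class 1: x < 20 — invalid
Class 2: 20 ≤ x ≤ 32 — valid
Class 3: 32 < x < 68 — invalid (gap between ranges)
Class 4: 68 ≤ x ≤ 82 — valid
Class 5: x > 82 — invalid
Total equivalence classes: 5

5 equivalence classes


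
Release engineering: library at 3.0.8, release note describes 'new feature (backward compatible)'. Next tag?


Current: 3.0.8
Change category: 'new feature (backward compatible)' → minor bump
SemVer rule: minor bump → increment MINOR, reset PATCH to 0 (MAJOR unchanged)
New: 3.1.0

3.1.0


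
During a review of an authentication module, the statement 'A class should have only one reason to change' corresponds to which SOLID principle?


This describes the Single Responsibility Principle (SRP)

Single Responsibility Principle (SRP)


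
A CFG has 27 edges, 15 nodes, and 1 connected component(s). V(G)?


Formula: V(G) = E - N + 2P
V(G) = 27 - 15 + 2*1
V(G) = 12 + 2
V(G) = 14

14


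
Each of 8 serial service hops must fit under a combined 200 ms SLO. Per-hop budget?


Formula: per_stage = total_budget / stages
per_stage = 200 / 8
per_stage = 25.0 ms

25.0 ms


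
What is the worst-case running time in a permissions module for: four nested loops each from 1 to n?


Reasoning: four levels of nesting
Complexity: O(n^4)

O(n^4)


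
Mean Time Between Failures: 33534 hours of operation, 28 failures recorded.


Formula: MTBF = Total operating time / Number of failures
MTBF = 33534 / 28
MTBF = 1197.64 hours

1197.64 hours


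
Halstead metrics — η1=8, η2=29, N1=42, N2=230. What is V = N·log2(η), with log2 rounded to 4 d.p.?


Formula: V = N * log2(η), where N = N1 + N2 and η = η1 + η2
η = 8 + 29 = 37
N = 42 + 230 = 272
log2(37) ≈ 5.2095
V = 272 * 5.2095 = 1416.98

1416.98


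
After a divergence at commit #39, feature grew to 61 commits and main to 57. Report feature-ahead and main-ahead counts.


Common ancestor: commit #39
feature commits after divergence: 61 - 39 = 22
main commits after divergence: 57 - 39 = 18
feature is 22 commits ahead of main
main is 18 commits ahead of feature

feature ahead: 22, main ahead: 18


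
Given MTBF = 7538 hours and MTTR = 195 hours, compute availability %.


Availability = MTBF / (MTBF + MTTR)
Availability = 7538 / (7538 + 195)
Availability = 7538 / 7733
Availability = 97.4783%

97.4783%


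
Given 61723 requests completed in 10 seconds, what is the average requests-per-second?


Formula: throughput = requests / seconds
throughput = 61723 / 10
throughput = 6172.3 requests/second

6172.3 requests/second


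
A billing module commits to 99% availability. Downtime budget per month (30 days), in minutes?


Formula: allowed downtime = period * (100 - SLA) / 100
Period (month (30 days)) = 43200 minutes
Unavailability fraction = (100 - 99.0) / 100
Allowed downtime = 43200 * (100 - 99.0) / 100
Allowed downtime = 432.0 minutes

432.0 minutes


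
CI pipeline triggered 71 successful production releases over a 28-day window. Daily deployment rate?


Formula: deployments per day = releases / days
= 71 / 28
= 2.536 deploys/day
(equivalently, 17.75 deploys/week)

2.536 deploys/day


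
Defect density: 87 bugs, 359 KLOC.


Defect density = defects / KLOC
Defect density = 87 / 359
Defect density = 0.242 defects/KLOC

0.242 defects/KLOC


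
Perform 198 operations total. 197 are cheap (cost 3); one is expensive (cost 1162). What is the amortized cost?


Formula: Amortized cost = Total cost / Operations
Total cost = (197 * 3) + (1 * 1162)
Total cost = 591 + 1162 = 1753
Amortized = 1753 / 198 = 8.8535

8.8535


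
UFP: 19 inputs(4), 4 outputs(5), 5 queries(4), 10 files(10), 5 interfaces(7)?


UFP = EI*4 + EO*5 + EQ*4 + ILF*10 + EIF*7
UFP = 19*4 + 4*5 + 5*4 + 10*10 + 5*7
UFP = 76 + 20 + 20 + 100 + 35
UFP = 251

251


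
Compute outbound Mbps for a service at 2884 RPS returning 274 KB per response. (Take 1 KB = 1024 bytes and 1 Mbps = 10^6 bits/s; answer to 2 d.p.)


Formula: Mbps = payload_bytes * RPS * 8 / 1e6
Payload per request = 274 KB = 274 * 1024 = 280576 bytes
Total bytes/sec = 280576 * 2884 = 809181184
Total bits/sec = 809181184 * 8 = 6473449472
Mbps = 6473449472 / 1e6 = 6473.45

6473.45 Mbps


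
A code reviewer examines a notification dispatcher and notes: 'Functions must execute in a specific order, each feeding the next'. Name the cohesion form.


Reasoning: Output of one is input to next
Type: Sequential cohesion

Sequential cohesion


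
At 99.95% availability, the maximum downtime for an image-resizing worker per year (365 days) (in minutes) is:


Formula: allowed downtime = period * (100 - SLA) / 100
Period (year (365 days)) = 525600 minutes
Unavailability fraction = (100 - 99.95) / 100
Allowed downtime = 525600 * (100 - 99.95) / 100
Allowed downtime = 262.8 minutes

262.8 minutes


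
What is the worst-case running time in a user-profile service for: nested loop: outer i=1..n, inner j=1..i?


Reasoning: triangle: n(n+1)/2 ~ n^2/2
Complexity: O(n^2)

O(n^2)


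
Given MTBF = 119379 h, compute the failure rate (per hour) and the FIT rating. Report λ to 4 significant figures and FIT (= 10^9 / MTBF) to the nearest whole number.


Formula: λ = 1 / MTBF; FIT = λ × 1e9 = 1e9 / MTBF
λ = 1 / 119379 ≈ 8.377e-06 failures/hour
FIT = 1e9 / 119379 ≈ 8377 failures per 1e9 hours (nearest whole number)

λ = 8.377e-06 /h, FIT = 8377


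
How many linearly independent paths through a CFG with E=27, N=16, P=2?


Formula: V(G) = E - N + 2P
V(G) = 27 - 16 + 2*2
V(G) = 11 + 4
V(G) = 15

15


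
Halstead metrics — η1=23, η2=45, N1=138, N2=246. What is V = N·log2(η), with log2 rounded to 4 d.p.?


Formula: V = N * log2(η), where N = N1 + N2 and η = η1 + η2
η = 23 + 45 = 68
N = 138 + 246 = 384
log2(68) ≈ 6.0875
V = 384 * 6.0875 = 2337.60

2337.60


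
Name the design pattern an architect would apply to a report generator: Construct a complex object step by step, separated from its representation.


This matches the Builder pattern

Builder


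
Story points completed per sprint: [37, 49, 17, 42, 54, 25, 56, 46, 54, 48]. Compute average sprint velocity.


Formula: Avg velocity = Total points / Number of sprints
Points: [37, 49, 17, 42, 54, 25, 56, 46, 54, 48]
Sum = 37 + 49 + 17 + 42 + 54 + 25 + 56 + 46 + 54 + 48 = 428
Avg velocity = 428 / 10 = 42.8 points/sprint

42.8 points/sprint


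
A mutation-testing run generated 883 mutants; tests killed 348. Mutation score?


Mutation score = killed / total * 100
Mutation score = 348 / 883 * 100
Mutation score = 39.41%

39.41%


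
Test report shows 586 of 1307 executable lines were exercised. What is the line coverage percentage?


Coverage = covered / total * 100
Coverage = 586 / 1307 * 100
Coverage = 44.84%

44.84%


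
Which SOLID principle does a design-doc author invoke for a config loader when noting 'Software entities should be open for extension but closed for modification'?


This describes the Open/Closed Principle (OCP)

Open/Closed Principle (OCP)


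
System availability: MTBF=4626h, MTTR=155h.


Availability = MTBF / (MTBF + MTTR)
Availability = 4626 / (4626 + 155)
Availability = 4626 / 4781
Availability = 96.758%

96.758%


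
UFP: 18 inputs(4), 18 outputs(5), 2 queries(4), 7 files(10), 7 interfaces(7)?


UFP = EI*4 + EO*5 + EQ*4 + ILF*10 + EIF*7
UFP = 18*4 + 18*5 + 2*4 + 7*10 + 7*7
UFP = 72 + 90 + 8 + 70 + 49
UFP = 289

289


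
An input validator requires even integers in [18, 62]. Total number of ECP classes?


Constraint: even integers in [18, 62]
Class 1: x < 18 — out-of-range invalid
Class 2: x in [18,62] but odd — wrong type invalid
Class 3: x in [18,62] and even — valid
Class 4: x > 62 — out-of-range invalid
Total equivalence classes: 4

4 equivalence classes


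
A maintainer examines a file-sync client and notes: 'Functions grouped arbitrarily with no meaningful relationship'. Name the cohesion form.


Reasoning: Worst: random grouping
Type: Coincidental cohesion

Coincidental cohesion


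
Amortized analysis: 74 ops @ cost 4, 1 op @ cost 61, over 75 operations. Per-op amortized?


Formula: Amortized cost = Total cost / Operations
Total cost = (74 * 4) + (1 * 61)
Total cost = 296 + 61 = 357
Amortized = 357 / 75 = 4.76

4.76


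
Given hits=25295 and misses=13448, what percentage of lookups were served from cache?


Formula: hit rate = hits / (hits + misses) * 100
hit rate = 25295 / (25295 + 13448) * 100
hit rate = 25295 / 38743 * 100
hit rate = 65.29%

65.29%


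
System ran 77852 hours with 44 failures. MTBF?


Formula: MTBF = Total operating time / Number of failures
MTBF = 77852 / 44
MTBF = 1769.36 hours

1769.36 hours


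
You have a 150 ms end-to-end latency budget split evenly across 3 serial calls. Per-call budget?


Formula: per_stage = total_budget / stages
per_stage = 150 / 3
per_stage = 50.0 ms

50.0 ms


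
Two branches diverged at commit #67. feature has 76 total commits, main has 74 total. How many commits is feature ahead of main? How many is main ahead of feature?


Common ancestor: commit #67
feature commits after divergence: 76 - 67 = 9
main commits after divergence: 74 - 67 = 7
feature is 9 commits ahead of main
main is 7 commits ahead of feature

feature ahead: 9, main ahead: 7


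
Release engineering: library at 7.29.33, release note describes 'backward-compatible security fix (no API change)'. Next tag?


Current: 7.29.33
Change category: 'backward-compatible security fix (no API change)' → patch bump
SemVer rule: patch bump → increment PATCH (MAJOR and MINOR unchanged)
New: 7.29.34

7.29.34


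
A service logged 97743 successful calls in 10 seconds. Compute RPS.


Formula: throughput = requests / seconds
throughput = 97743 / 10
throughput = 9774.3 requests/second

9774.3 requests/second


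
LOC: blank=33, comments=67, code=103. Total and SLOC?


Total LOC = blank + comment + code
Total LOC = 33 + 67 + 103 = 203
SLOC (source only) = code = 103

Total LOC: 203, SLOC: 103


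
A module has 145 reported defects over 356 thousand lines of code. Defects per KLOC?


Defect density = defects / KLOC
Defect density = 145 / 356
Defect density = 0.407 defects/KLOC

0.407 defects/KLOC


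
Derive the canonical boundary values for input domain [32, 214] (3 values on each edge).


Range: [32, 214]
Boundaries: just below min, min, min+1, max-1, max, just above max
Values: [31, 32, 33, 213, 214, 215]

[31, 32, 33, 213, 214, 215]


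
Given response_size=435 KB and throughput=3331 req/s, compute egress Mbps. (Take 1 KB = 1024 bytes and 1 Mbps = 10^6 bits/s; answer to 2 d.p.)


Formula: Mbps = payload_bytes * RPS * 8 / 1e6
Payload per request = 435 KB = 435 * 1024 = 445440 bytes
Total bytes/sec = 445440 * 3331 = 1483760640
Total bits/sec = 1483760640 * 8 = 11870085120
Mbps = 11870085120 / 1e6 = 11870.09

11870.09 Mbps


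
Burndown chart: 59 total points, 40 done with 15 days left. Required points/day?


Formula: Required rate = Remaining points / Days left
Remaining = 59 - 40 = 19 points
Required rate = 19 / 15 = 1.27 points/day

1.27 points/day


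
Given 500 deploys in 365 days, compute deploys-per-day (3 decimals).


Formula: deployments per day = releases / days
= 500 / 365
= 1.37 deploys/day
(equivalently, 9.59 deploys/week)

1.37 deploys/day


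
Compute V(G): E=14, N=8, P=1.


Formula: V(G) = E - N + 2P
V(G) = 14 - 8 + 2*1
V(G) = 6 + 2
V(G) = 8

8


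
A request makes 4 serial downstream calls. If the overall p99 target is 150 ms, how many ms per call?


Formula: per_stage = total_budget / stages
per_stage = 150 / 4
per_stage = 37.5 ms

37.5 ms


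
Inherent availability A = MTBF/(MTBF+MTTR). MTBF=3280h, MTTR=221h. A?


Availability = MTBF / (MTBF + MTTR)
Availability = 3280 / (3280 + 221)
Availability = 3280 / 3501
Availability = 93.6875%

93.6875%


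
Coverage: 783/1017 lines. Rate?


Coverage = covered / total * 100
Coverage = 783 / 1017 * 100
Coverage = 76.99%

76.99%


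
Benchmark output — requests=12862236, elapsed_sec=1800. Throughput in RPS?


Formula: throughput = requests / seconds
throughput = 12862236 / 1800
throughput = 7145.69 requests/second

7145.69 requests/second


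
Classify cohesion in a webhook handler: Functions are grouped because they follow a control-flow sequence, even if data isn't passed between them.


Reasoning: Grouped by order of execution within a routine, not by data flow
Type: Procedural cohesion

Procedural cohesion


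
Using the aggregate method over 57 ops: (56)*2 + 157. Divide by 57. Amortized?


Formula: Amortized cost = Total cost / Operations
Total cost = (56 * 2) + (1 * 157)
Total cost = 112 + 157 = 269
Amortized = 269 / 57 = 4.7193

4.7193


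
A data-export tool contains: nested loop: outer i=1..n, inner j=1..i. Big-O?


Reasoning: triangle: n(n+1)/2 ~ n^2/2
Complexity: O(n^2)

O(n^2)


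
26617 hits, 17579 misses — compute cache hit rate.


Formula: hit rate = hits / (hits + misses) * 100
hit rate = 26617 / (26617 + 17579) * 100
hit rate = 26617 / 44196 * 100
hit rate = 60.22%

60.22%


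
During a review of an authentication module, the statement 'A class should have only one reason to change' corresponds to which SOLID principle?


This describes the Single Responsibility Principle (SRP)

Single Responsibility Principle (SRP)


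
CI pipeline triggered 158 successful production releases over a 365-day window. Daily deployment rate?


Formula: deployments per day = releases / days
= 158 / 365
= 0.433 deploys/day
(equivalently, 3.03 deploys/week)

0.433 deploys/day


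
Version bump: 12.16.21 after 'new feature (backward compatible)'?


Current: 12.16.21
Change category: 'new feature (backward compatible)' → minor bump
SemVer rule: minor bump → increment MINOR, reset PATCH to 0 (MAJOR unchanged)
New: 12.17.0

12.17.0


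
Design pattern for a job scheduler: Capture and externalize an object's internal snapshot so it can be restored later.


This matches the Memento pattern

Memento


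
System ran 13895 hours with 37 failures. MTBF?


Formula: MTBF = Total operating time / Number of failures
MTBF = 13895 / 37
MTBF = 375.54 hours

375.54 hours


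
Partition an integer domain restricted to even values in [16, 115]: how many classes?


Constraint: even integers in [16, 115]
Class 1: x < 16 — out-of-range invalid
Class 2: x in [16,115] but odd — wrong type invalid
Class 3: x in [16,115] and even — valid
Class 4: x > 115 — out-of-range invalid
Total equivalence classes: 4

4 equivalence classes


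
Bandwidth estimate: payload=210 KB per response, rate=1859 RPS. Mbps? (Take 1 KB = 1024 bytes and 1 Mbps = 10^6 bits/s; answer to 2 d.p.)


Formula: Mbps = payload_bytes * RPS * 8 / 1e6
Payload per request = 210 KB = 210 * 1024 = 215040 bytes
Total bytes/sec = 215040 * 1859 = 399759360
Total bits/sec = 399759360 * 8 = 3198074880
Mbps = 3198074880 / 1e6 = 3198.07

3198.07 Mbps


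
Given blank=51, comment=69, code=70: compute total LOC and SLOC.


Total LOC = blank + comment + code
Total LOC = 51 + 69 + 70 = 190
SLOC (source only) = code = 70

Total LOC: 190, SLOC: 70


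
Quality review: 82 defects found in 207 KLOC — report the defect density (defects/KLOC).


Defect density = defects / KLOC
Defect density = 82 / 207
Defect density = 0.396 defects/KLOC

0.396 defects/KLOC


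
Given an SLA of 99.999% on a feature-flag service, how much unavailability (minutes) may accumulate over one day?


Formula: allowed downtime = period * (100 - SLA) / 100
Period (day) = 1440 minutes
Unavailability fraction = (100 - 99.999) / 100
Allowed downtime = 1440 * (100 - 99.999) / 100
Allowed downtime = 0.0144 minutes

0.0144 minutes


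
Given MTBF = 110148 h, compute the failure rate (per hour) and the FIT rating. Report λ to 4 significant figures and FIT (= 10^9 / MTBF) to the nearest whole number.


Formula: λ = 1 / MTBF; FIT = λ × 1e9 = 1e9 / MTBF
λ = 1 / 110148 ≈ 9.079e-06 failures/hour
FIT = 1e9 / 110148 ≈ 9079 failures per 1e9 hours (nearest whole number)

λ = 9.079e-06 /h, FIT = 9079


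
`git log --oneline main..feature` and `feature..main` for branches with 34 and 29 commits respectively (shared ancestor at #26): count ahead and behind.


Common ancestor: commit #26
feature commits after divergence: 34 - 26 = 8
main commits after divergence: 29 - 26 = 3
feature is 8 commits ahead of main
main is 3 commits ahead of feature

feature ahead: 8, main ahead: 3


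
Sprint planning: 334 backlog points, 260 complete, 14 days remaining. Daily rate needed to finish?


Formula: Required rate = Remaining points / Days left
Remaining = 334 - 260 = 74 points
Required rate = 74 / 14 = 5.29 points/day

5.29 points/day


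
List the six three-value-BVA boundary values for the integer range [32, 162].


Range: [32, 162]
Boundaries: just below min, min, min+1, max-1, max, just above max
Values: [31, 32, 33, 161, 162, 163]

[31, 32, 33, 161, 162, 163]


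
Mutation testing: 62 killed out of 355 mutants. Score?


Mutation score = killed / total * 100
Mutation score = 62 / 355 * 100
Mutation score = 17.46%

17.46%


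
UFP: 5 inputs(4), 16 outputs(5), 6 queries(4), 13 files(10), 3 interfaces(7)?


UFP = EI*4 + EO*5 + EQ*4 + ILF*10 + EIF*7
UFP = 5*4 + 16*5 + 6*4 + 13*10 + 3*7
UFP = 20 + 80 + 24 + 130 + 21
UFP = 275

275


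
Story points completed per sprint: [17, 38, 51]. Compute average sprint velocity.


Formula: Avg velocity = Total points / Number of sprints
Points: [17, 38, 51]
Sum = 17 + 38 + 51 = 106
Avg velocity = 106 / 3 = 35.33 points/sprint

35.33 points/sprint


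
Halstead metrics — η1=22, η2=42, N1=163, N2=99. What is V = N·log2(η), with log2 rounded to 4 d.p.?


Formula: V = N * log2(η), where N = N1 + N2 and η = η1 + η2
η = 22 + 42 = 64
N = 163 + 99 = 262
log2(64) ≈ 6.0000
V = 262 * 6.0000 = 1572.00

1572.00


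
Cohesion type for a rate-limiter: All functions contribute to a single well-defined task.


Reasoning: Best: single purpose
Type: Functional cohesion

Functional cohesion


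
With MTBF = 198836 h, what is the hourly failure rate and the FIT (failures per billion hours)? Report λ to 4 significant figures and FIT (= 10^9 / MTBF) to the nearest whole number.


Formula: λ = 1 / MTBF; FIT = λ × 1e9 = 1e9 / MTBF
λ = 1 / 198836 ≈ 5.029e-06 failures/hour
FIT = 1e9 / 198836 ≈ 5029 failures per 1e9 hours (nearest whole number)

λ = 5.029e-06 /h, FIT = 5029


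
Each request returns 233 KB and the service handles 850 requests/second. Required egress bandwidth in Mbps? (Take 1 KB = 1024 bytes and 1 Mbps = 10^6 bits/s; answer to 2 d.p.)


Formula: Mbps = payload_bytes * RPS * 8 / 1e6
Payload per request = 233 KB = 233 * 1024 = 238592 bytes
Total bytes/sec = 238592 * 850 = 202803200
Total bits/sec = 202803200 * 8 = 1622425600
Mbps = 1622425600 / 1e6 = 1622.43

1622.43 Mbps


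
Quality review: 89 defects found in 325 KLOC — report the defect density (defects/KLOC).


Defect density = defects / KLOC
Defect density = 89 / 325
Defect density = 0.274 defects/KLOC

0.274 defects/KLOC


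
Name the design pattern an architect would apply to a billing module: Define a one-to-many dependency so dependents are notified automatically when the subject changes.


This matches the Observer pattern

Observer


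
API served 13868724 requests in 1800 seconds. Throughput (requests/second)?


Formula: throughput = requests / seconds
throughput = 13868724 / 1800
throughput = 7704.85 requests/second

7704.85 requests/second


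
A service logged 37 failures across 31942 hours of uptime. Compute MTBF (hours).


Formula: MTBF = Total operating time / Number of failures
MTBF = 31942 / 37
MTBF = 863.3 hours

863.3 hours


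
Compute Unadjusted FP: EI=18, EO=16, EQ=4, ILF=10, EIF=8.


UFP = EI*4 + EO*5 + EQ*4 + ILF*10 + EIF*7
UFP = 18*4 + 16*5 + 4*4 + 10*10 + 8*7
UFP = 72 + 80 + 16 + 100 + 56
UFP = 324

324


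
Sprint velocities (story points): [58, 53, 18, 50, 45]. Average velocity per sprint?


Formula: Avg velocity = Total points / Number of sprints
Points: [58, 53, 18, 50, 45]
Sum = 58 + 53 + 18 + 50 + 45 = 224
Avg velocity = 224 / 5 = 44.8 points/sprint

44.8 points/sprint


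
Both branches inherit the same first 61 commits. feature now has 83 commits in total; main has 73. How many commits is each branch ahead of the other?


Common ancestor: commit #61
feature commits after divergence: 83 - 61 = 22
main commits after divergence: 73 - 61 = 12
feature is 22 commits ahead of main
main is 12 commits ahead of feature

feature ahead: 22, main ahead: 12


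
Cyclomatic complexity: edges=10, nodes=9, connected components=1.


Formula: V(G) = E - N + 2P
V(G) = 10 - 9 + 2*1
V(G) = 1 + 2
V(G) = 3

3


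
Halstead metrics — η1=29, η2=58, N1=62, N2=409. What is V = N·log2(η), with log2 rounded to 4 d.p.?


Formula: V = N * log2(η), where N = N1 + N2 and η = η1 + η2
η = 29 + 58 = 87
N = 62 + 409 = 471
log2(87) ≈ 6.4429
V = 471 * 6.4429 = 3034.61

3034.61


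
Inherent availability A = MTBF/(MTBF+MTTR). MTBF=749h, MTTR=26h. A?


Availability = MTBF / (MTBF + MTTR)
Availability = 749 / (749 + 26)
Availability = 749 / 775
Availability = 96.6452%

96.6452%


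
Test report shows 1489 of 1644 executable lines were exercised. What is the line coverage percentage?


Coverage = covered / total * 100
Coverage = 1489 / 1644 * 100
Coverage = 90.57%

90.57%


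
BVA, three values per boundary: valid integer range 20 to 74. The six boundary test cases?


Range: [20, 74]
Boundaries: just below min, min, min+1, max-1, max, just above max
Values: [19, 20, 21, 73, 74, 75]

[19, 20, 21, 73, 74, 75]


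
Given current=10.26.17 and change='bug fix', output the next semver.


Current: 10.26.17
Change category: 'bug fix' → patch bump
SemVer rule: patch bump → increment PATCH (MAJOR and MINOR unchanged)
New: 10.26.18

10.26.18


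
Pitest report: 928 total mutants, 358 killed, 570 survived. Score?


Mutation score = killed / total * 100
Mutation score = 358 / 928 * 100
Mutation score = 38.58%

38.58%


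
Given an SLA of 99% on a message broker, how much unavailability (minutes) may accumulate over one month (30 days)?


Formula: allowed downtime = period * (100 - SLA) / 100
Period (month (30 days)) = 43200 minutes
Unavailability fraction = (100 - 99.0) / 100
Allowed downtime = 43200 * (100 - 99.0) / 100
Allowed downtime = 432.0 minutes

432.0 minutes


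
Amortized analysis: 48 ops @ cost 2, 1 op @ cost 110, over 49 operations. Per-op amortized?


Formula: Amortized cost = Total cost / Operations
Total cost = (48 * 2) + (1 * 110)
Total cost = 96 + 110 = 206
Amortized = 206 / 49 = 4.2041

4.2041


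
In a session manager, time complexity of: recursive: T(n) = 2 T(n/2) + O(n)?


Reasoning: master theorem case 2 (merge-sort recurrence)
Complexity: O(n log n)

O(n log n)


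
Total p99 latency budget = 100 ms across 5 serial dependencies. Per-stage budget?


Formula: per_stage = total_budget / stages
per_stage = 100 / 5
per_stage = 20.0 ms

20.0 ms


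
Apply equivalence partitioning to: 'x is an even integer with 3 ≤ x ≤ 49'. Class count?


Constraint: even integers in [3, 49]
Class 1: x < 3 — out-of-range invalid
Class 2: x in [3,49] but odd — wrong type invalid
Class 3: x in [3,49] and even — valid
Class 4: x > 49 — out-of-range invalid
Total equivalence classes: 4

4 equivalence classes


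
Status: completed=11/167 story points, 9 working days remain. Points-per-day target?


Formula: Required rate = Remaining points / Days left
Remaining = 167 - 11 = 156 points
Required rate = 156 / 9 = 17.33 points/day

17.33 points/day


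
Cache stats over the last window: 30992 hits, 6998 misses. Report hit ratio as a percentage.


Formula: hit rate = hits / (hits + misses) * 100
hit rate = 30992 / (30992 + 6998) * 100
hit rate = 30992 / 37990 * 100
hit rate = 81.58%

81.58%


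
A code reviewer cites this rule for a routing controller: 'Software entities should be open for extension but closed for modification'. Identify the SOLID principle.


This describes the Open/Closed Principle (OCP)

Open/Closed Principle (OCP)


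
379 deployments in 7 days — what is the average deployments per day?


Formula: deployments per day = releases / days
= 379 / 7
= 54.143 deploys/day
(equivalently, 379.0 deploys/week)

54.143 deploys/day


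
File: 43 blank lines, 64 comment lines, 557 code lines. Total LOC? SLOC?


Total LOC = blank + comment + code
Total LOC = 43 + 64 + 557 = 664
SLOC (source only) = code = 557

Total LOC: 664, SLOC: 557


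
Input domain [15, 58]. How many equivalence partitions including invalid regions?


Valid range: [15, 58]
Class 1: x < 15 — invalid
Class 2: 15 ≤ x ≤ 58 — valid
Class 3: x > 58 — invalid
Total equivalence classes: 3

3 equivalence classes


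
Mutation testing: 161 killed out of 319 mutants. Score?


Mutation score = killed / total * 100
Mutation score = 161 / 319 * 100
Mutation score = 50.47%

50.47%


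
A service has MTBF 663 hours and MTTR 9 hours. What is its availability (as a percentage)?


Availability = MTBF / (MTBF + MTTR)
Availability = 663 / (663 + 9)
Availability = 663 / 672
Availability = 98.6607%

98.6607%


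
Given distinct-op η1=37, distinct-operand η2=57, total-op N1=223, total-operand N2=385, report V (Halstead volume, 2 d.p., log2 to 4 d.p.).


Formula: V = N * log2(η), where N = N1 + N2 and η = η1 + η2
η = 37 + 57 = 94
N = 223 + 385 = 608
log2(94) ≈ 6.5546
V = 608 * 6.5546 = 3985.20

3985.20


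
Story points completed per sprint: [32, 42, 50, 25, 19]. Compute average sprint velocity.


Formula: Avg velocity = Total points / Number of sprints
Points: [32, 42, 50, 25, 19]
Sum = 32 + 42 + 50 + 25 + 19 = 168
Avg velocity = 168 / 5 = 33.6 points/sprint

33.6 points/sprint


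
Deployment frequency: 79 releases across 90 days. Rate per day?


Formula: deployments per day = releases / days
= 79 / 90
= 0.878 deploys/day
(equivalently, 6.14 deploys/week)

0.878 deploys/day


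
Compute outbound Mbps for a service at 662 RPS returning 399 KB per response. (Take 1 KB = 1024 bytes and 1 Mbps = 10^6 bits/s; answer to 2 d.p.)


Formula: Mbps = payload_bytes * RPS * 8 / 1e6
Payload per request = 399 KB = 399 * 1024 = 408576 bytes
Total bytes/sec = 408576 * 662 = 270477312
Total bits/sec = 270477312 * 8 = 2163818496
Mbps = 2163818496 / 1e6 = 2163.82

2163.82 Mbps


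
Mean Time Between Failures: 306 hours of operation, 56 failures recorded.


Formula: MTBF = Total operating time / Number of failures
MTBF = 306 / 56
MTBF = 5.46 hours

5.46 hours


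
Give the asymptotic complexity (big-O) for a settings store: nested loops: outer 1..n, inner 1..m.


Reasoning: product of independent bounds
Complexity: O(n*m)

O(n*m)


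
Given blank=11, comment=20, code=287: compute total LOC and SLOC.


Total LOC = blank + comment + code
Total LOC = 11 + 20 + 287 = 318
SLOC (source only) = code = 287

Total LOC: 318, SLOC: 287


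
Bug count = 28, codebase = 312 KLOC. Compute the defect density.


Defect density = defects / KLOC
Defect density = 28 / 312
Defect density = 0.09 defects/KLOC

0.09 defects/KLOC


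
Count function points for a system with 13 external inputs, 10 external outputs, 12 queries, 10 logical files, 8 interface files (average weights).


UFP = EI*4 + EO*5 + EQ*4 + ILF*10 + EIF*7
UFP = 13*4 + 10*5 + 12*4 + 10*10 + 8*7
UFP = 52 + 50 + 48 + 100 + 56
UFP = 306

306


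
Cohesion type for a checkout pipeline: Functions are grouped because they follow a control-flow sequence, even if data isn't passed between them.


Reasoning: Grouped by order of execution within a routine, not by data flow
Type: Procedural cohesion

Procedural cohesion


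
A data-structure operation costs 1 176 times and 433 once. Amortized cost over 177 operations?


Formula: Amortized cost = Total cost / Operations
Total cost = (176 * 1) + (1 * 433)
Total cost = 176 + 433 = 609
Amortized = 609 / 177 = 3.4407

3.4407


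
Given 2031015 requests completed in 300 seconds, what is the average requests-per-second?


Formula: throughput = requests / seconds
throughput = 2031015 / 300
throughput = 6770.05 requests/second

6770.05 requests/second


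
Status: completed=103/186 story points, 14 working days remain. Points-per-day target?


Formula: Required rate = Remaining points / Days left
Remaining = 186 - 103 = 83 points
Required rate = 83 / 14 = 5.93 points/day

5.93 points/day


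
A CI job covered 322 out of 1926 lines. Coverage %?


Coverage = covered / total * 100
Coverage = 322 / 1926 * 100
Coverage = 16.72%

16.72%


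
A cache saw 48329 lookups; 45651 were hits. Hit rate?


Formula: hit rate = hits / (hits + misses) * 100
hit rate = 45651 / (45651 + 2678) * 100
hit rate = 45651 / 48329 * 100
hit rate = 94.46%

94.46%


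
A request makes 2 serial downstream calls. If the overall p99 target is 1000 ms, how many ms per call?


Formula: per_stage = total_budget / stages
per_stage = 1000 / 2
per_stage = 500.0 ms

500.0 ms


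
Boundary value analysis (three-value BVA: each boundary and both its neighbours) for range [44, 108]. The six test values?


Range: [44, 108]
Boundaries: just below min, min, min+1, max-1, max, just above max
Values: [43, 44, 45, 107, 108, 109]

[43, 44, 45, 107, 108, 109]


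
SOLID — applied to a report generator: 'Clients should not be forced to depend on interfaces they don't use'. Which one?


This describes the Interface Segregation Principle (ISP)

Interface Segregation Principle (ISP)


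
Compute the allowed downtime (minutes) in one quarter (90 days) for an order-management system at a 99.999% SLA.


Formula: allowed downtime = period * (100 - SLA) / 100
Period (quarter (90 days)) = 129600 minutes
Unavailability fraction = (100 - 99.999) / 100
Allowed downtime = 129600 * (100 - 99.999) / 100
Allowed downtime = 1.296 minutes

1.296 minutes


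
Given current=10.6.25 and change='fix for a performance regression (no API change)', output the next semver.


Current: 10.6.25
Change category: 'fix for a performance regression (no API change)' → patch bump
SemVer rule: patch bump → increment PATCH (MAJOR and MINOR unchanged)
New: 10.6.26

10.6.26


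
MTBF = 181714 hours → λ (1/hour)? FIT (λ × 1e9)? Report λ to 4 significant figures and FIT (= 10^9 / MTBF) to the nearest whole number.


Formula: λ = 1 / MTBF; FIT = λ × 1e9 = 1e9 / MTBF
λ = 1 / 181714 ≈ 5.503e-06 failures/hour
FIT = 1e9 / 181714 ≈ 5503 failures per 1e9 hours (nearest whole number)

λ = 5.503e-06 /h, FIT = 5503


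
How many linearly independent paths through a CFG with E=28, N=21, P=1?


Formula: V(G) = E - N + 2P
V(G) = 28 - 21 + 2*1
V(G) = 7 + 2
V(G) = 9

9


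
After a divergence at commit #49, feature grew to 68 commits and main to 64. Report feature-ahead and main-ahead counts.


Common ancestor: commit #49
feature commits after divergence: 68 - 49 = 19
main commits after divergence: 64 - 49 = 15
feature is 19 commits ahead of main
main is 15 commits ahead of feature

feature ahead: 19, main ahead: 15


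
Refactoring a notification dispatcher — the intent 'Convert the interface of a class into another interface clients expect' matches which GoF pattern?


This matches the Adapter pattern

Adapter


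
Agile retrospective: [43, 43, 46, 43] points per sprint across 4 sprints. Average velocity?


Formula: Avg velocity = Total points / Number of sprints
Points: [43, 43, 46, 43]
Sum = 43 + 43 + 46 + 43 = 175
Avg velocity = 175 / 4 = 43.75 points/sprint

43.75 points/sprint


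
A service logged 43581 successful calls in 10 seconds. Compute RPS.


Formula: throughput = requests / seconds
throughput = 43581 / 10
throughput = 4358.1 requests/second

4358.1 requests/second


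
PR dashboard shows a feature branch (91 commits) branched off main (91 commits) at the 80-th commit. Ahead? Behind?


Common ancestor: commit #80
feature commits after divergence: 91 - 80 = 11
main commits after divergence: 91 - 80 = 11
feature is 11 commits ahead of main
main is 11 commits ahead of feature

feature ahead: 11, main ahead: 11


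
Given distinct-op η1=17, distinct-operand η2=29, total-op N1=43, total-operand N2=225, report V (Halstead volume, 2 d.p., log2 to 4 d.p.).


Formula: V = N * log2(η), where N = N1 + N2 and η = η1 + η2
η = 17 + 29 = 46
N = 43 + 225 = 268
log2(46) ≈ 5.5236
V = 268 * 5.5236 = 1480.32

1480.32


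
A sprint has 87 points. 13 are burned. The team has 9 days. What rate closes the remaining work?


Formula: Required rate = Remaining points / Days left
Remaining = 87 - 13 = 74 points
Required rate = 74 / 9 = 8.22 points/day

8.22 points/day


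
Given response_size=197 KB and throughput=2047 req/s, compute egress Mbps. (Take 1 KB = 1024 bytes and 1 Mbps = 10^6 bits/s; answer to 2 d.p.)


Formula: Mbps = payload_bytes * RPS * 8 / 1e6
Payload per request = 197 KB = 197 * 1024 = 201728 bytes
Total bytes/sec = 201728 * 2047 = 412937216
Total bits/sec = 412937216 * 8 = 3303497728
Mbps = 3303497728 / 1e6 = 3303.5

3303.5 Mbps


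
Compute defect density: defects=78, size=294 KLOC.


Defect density = defects / KLOC
Defect density = 78 / 294
Defect density = 0.265 defects/KLOC

0.265 defects/KLOC


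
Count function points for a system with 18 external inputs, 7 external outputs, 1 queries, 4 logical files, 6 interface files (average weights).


UFP = EI*4 + EO*5 + EQ*4 + ILF*10 + EIF*7
UFP = 18*4 + 7*5 + 1*4 + 4*10 + 6*7
UFP = 72 + 35 + 4 + 40 + 42
UFP = 193

193


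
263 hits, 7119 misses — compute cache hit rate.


Formula: hit rate = hits / (hits + misses) * 100
hit rate = 263 / (263 + 7119) * 100
hit rate = 263 / 7382 * 100
hit rate = 3.56%

3.56%


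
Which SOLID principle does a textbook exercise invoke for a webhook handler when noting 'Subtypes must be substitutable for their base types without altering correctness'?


This describes the Liskov Substitution Principle (LSP)

Liskov Substitution Principle (LSP)


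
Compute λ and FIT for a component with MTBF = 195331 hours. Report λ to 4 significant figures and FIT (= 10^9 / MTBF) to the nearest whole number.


Formula: λ = 1 / MTBF; FIT = λ × 1e9 = 1e9 / MTBF
λ = 1 / 195331 ≈ 5.120e-06 failures/hour
FIT = 1e9 / 195331 ≈ 5120 failures per 1e9 hours (nearest whole number)

λ = 5.120e-06 /h, FIT = 5120


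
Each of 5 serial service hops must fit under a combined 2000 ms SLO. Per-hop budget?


Formula: per_stage = total_budget / stages
per_stage = 2000 / 5
per_stage = 400.0 ms

400.0 ms


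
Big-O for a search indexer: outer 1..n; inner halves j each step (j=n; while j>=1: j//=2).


Reasoning: n times log n
Complexity: O(n log n)

O(n log n)


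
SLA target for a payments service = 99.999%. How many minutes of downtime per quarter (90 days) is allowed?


Formula: allowed downtime = period * (100 - SLA) / 100
Period (quarter (90 days)) = 129600 minutes
Unavailability fraction = (100 - 99.999) / 100
Allowed downtime = 129600 * (100 - 99.999) / 100
Allowed downtime = 1.296 minutes

1.296 minutes


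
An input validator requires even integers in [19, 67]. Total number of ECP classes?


Constraint: even integers in [19, 67]
Class 1: x < 19 — out-of-range invalid
Class 2: x in [19,67] but odd — wrong type invalid
Class 3: x in [19,67] and even — valid
Class 4: x > 67 — out-of-range invalid
Total equivalence classes: 4

4 equivalence classes


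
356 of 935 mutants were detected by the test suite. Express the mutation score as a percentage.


Mutation score = killed / total * 100
Mutation score = 356 / 935 * 100
Mutation score = 38.07%

38.07%


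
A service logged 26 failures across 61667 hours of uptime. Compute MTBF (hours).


Formula: MTBF = Total operating time / Number of failures
MTBF = 61667 / 26
MTBF = 2371.81 hours

2371.81 hours


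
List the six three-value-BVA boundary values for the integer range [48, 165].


Range: [48, 165]
Boundaries: just below min, min, min+1, max-1, max, just above max
Values: [47, 48, 49, 164, 165, 166]

[47, 48, 49, 164, 165, 166]


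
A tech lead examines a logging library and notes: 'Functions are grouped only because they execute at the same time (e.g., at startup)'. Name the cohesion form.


Reasoning: Related by timing only
Type: Temporal cohesion

Temporal cohesion


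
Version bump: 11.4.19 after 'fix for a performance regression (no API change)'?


Current: 11.4.19
Change category: 'fix for a performance regression (no API change)' → patch bump
SemVer rule: patch bump → increment PATCH (MAJOR and MINOR unchanged)
New: 11.4.20

11.4.20


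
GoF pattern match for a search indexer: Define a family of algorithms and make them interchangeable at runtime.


This matches the Strategy pattern

Strategy
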